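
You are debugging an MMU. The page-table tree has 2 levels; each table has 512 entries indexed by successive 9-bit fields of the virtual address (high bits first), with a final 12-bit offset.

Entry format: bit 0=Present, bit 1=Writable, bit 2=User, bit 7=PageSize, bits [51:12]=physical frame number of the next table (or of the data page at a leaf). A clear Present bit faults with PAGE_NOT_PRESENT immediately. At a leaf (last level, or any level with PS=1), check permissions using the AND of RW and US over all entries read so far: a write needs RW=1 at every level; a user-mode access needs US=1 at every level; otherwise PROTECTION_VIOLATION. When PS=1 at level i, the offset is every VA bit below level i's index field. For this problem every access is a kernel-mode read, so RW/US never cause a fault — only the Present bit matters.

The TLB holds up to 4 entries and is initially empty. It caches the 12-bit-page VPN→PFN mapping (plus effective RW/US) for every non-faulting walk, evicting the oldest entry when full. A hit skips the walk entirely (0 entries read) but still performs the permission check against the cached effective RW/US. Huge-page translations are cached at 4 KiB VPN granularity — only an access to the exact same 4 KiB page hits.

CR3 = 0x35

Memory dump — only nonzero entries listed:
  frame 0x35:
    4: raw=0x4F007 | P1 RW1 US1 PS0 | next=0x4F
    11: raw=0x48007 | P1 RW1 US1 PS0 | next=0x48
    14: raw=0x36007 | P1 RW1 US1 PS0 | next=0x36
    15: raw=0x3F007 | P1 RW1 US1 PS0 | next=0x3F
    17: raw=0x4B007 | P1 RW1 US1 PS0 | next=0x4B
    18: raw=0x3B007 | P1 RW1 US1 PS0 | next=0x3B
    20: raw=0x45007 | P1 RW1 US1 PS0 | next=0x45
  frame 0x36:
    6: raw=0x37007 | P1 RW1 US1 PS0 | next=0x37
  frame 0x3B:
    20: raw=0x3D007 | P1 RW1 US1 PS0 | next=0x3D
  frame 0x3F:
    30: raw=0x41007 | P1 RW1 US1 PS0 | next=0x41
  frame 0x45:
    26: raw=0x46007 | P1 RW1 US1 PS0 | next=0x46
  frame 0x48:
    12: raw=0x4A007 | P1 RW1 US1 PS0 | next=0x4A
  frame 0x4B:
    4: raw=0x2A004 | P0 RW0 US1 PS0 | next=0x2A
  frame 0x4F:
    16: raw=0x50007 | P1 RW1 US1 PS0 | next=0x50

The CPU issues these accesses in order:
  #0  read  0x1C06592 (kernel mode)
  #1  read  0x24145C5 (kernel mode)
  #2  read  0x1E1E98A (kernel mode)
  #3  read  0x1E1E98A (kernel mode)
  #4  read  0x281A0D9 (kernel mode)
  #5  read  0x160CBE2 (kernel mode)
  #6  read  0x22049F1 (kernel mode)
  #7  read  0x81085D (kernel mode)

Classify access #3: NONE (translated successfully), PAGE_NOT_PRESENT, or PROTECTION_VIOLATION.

Walk each access:
#0 VA=0x1C06592 (r,kernel):
  [0] read 0x35 idx=14: raw=0x36007 flags P=1 W=1 U=1 S=0
  [1] read 0x36 idx=6: raw=0x37007 flags P=1 W=1 U=1 S=0
  ✓ 0x37592  — 2 lookups
#1 VA=0x24145C5 (r,kernel):
  [0] read 0x35 idx=18: raw=0x3B007 flags P=1 W=1 U=1 S=0
  [1] read 0x3B idx=20: raw=0x3D007 flags P=1 W=1 U=1 S=0
  ✓ 0x3D5C5  — 2 lookups
#2 VA=0x1E1E98A (r,kernel):
  [0] read 0x35 idx=15: raw=0x3F007 flags P=1 W=1 U=1 S=0
  [1] read 0x3F idx=30: raw=0x41007 flags P=1 W=1 U=1 S=0
  ✓ 0x4198A  — 2 lookups
#3 VA=0x1E1E98A (r,kernel):
  TLB hit vpn=0x1E1E → PA=0x4198A
#4 VA=0x281A0D9 (r,kernel):
  [0] read 0x35 idx=20: raw=0x45007 flags P=1 W=1 U=1 S=0
  [1] read 0x45 idx=26: raw=0x46007 flags P=1 W=1 U=1 S=0
  ✓ 0x460D9  — 2 lookups
#5 VA=0x160CBE2 (r,kernel):
  [0] read 0x35 idx=11: raw=0x48007 flags P=1 W=1 U=1 S=0
  [1] read 0x48 idx=12: raw=0x4A007 flags P=1 W=1 U=1 S=0
  ✓ 0x4ABE2  — 2 lookups
#6 VA=0x22049F1 (r,kernel):
  [0] read 0x35 idx=17: raw=0x4B007 flags P=1 W=1 U=1 S=0
  [1] read 0x4B idx=4: raw=0x2A004 flags P=0 W=0 U=1 S=0
  ⇒ fault: PAGE_NOT_PRESENT  — 2 lookups
#7 VA=0x81085D (r,kernel):
  [0] read 0x35 idx=4: raw=0x4F007 flags P=1 W=1 U=1 S=0
  [1] read 0x4F idx=16: raw=0x50007 flags P=1 W=1 U=1 S=0
  ✓ 0x5085D  — 2 lookups

Access #3 fault: NONE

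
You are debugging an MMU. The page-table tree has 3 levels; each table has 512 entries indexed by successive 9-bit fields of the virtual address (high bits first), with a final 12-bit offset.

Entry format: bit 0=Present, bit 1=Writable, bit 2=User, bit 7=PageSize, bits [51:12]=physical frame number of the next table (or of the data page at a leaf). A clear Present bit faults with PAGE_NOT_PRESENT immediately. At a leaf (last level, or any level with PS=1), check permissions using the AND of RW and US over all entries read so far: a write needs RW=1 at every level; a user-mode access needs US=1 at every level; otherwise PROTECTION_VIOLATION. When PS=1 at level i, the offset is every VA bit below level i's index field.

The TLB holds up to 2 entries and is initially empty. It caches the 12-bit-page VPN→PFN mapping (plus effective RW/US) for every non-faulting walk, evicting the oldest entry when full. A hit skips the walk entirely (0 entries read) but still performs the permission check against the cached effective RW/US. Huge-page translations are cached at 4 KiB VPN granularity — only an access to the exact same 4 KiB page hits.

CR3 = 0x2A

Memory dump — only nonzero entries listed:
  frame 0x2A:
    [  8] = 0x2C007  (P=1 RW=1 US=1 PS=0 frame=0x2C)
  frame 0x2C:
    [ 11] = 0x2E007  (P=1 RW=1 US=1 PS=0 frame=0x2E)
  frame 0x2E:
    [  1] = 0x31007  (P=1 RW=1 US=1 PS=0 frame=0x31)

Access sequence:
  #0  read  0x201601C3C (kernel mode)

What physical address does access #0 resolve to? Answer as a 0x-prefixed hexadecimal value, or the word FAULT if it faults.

Per-access translation:
#0 VA=0x201601C3C (r,kernel):
  L0: frame=0x2A idx=8 entry=0x2C007 [P=1 RW=1 US=1 PS=0]
  L1: frame=0x2C idx=11 entry=0x2E007 [P=1 RW=1 US=1 PS=0]
  L2: frame=0x2E idx=1 entry=0x31007 [P=1 RW=1 US=1 PS=0]
  ✓ 0x31C3C  — 3 lookups

Access #0 PA: 0x31C3C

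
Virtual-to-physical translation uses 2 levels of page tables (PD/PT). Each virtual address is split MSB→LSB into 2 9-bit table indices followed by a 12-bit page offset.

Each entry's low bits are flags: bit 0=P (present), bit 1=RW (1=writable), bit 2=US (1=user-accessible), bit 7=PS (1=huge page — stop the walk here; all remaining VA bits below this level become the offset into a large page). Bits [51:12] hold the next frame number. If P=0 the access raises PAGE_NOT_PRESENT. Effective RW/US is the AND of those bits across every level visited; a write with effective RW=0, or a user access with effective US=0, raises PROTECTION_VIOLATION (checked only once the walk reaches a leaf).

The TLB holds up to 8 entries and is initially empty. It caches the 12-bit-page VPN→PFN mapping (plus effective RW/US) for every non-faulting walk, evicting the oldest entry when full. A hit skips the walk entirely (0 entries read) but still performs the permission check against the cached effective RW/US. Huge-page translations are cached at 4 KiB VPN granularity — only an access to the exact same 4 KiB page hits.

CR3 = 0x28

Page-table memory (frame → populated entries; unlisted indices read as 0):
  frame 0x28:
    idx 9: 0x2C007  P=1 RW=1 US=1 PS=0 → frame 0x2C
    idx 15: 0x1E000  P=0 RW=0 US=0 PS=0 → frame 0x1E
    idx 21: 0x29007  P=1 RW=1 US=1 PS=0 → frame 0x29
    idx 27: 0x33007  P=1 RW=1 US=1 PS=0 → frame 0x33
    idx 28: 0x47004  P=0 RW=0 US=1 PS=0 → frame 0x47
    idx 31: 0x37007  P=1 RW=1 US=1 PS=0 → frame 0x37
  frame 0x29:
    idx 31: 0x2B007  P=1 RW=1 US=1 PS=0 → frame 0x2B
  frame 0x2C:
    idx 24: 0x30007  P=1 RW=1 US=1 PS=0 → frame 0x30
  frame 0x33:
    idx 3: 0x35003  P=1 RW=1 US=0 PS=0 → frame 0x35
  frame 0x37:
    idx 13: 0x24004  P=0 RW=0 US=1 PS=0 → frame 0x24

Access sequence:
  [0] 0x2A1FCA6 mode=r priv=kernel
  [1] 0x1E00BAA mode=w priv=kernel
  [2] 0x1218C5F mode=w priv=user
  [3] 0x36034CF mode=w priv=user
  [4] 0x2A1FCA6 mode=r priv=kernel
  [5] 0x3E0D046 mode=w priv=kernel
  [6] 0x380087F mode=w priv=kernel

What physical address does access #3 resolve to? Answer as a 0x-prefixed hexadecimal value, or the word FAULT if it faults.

Trace:
#0 VA=0x2A1FCA6 (r,kernel):
  L0: frame=0x28 idx=21 entry=0x29007 [P=1 RW=1 US=1 PS=0]
  L1: frame=0x29 idx=31 entry=0x2B007 [P=1 RW=1 US=1 PS=0]
  ⇒ phys 0x2BCA6  [2 reads]
#1 VA=0x1E00BAA (w,kernel):
  L0: frame=0x28 idx=15 entry=0x1E000 [P=0 RW=0 US=0 PS=0]
  ⇒ fault: PAGE_NOT_PRESENT  — 1 lookups
#2 VA=0x1218C5F (w,user):
  L0: frame=0x28 idx=9 entry=0x2C007 [P=1 RW=1 US=1 PS=0]
  L1: frame=0x2C idx=24 entry=0x30007 [P=1 RW=1 US=1 PS=0]
  ⇒ phys 0x30C5F  [2 reads]
#3 VA=0x36034CF (w,user):
  L0: frame=0x28 idx=27 entry=0x33007 [P=1 RW=1 US=1 PS=0]
  L1: frame=0x33 idx=3 entry=0x35003 [P=1 RW=1 US=0 PS=0]
  ⇒ fault: PROTECTION_VIOLATION  — 2 lookups
#4 VA=0x2A1FCA6 (r,kernel):
  TLB hit vpn=0x2A1F → PA=0x2BCA6
#5 VA=0x3E0D046 (w,kernel):
  L0: frame=0x28 idx=31 entry=0x37007 [P=1 RW=1 US=1 PS=0]
  L1: frame=0x37 idx=13 entry=0x24004 [P=0 RW=0 US=1 PS=0]
  ⇒ fault: PAGE_NOT_PRESENT  — 2 lookups
#6 VA=0x380087F (w,kernel):
  L0: frame=0x28 idx=28 entry=0x47004 [P=0 RW=0 US=1 PS=0]
  ⇒ fault: PAGE_NOT_PRESENT  — 1 lookups

Access #3 PA: FAULT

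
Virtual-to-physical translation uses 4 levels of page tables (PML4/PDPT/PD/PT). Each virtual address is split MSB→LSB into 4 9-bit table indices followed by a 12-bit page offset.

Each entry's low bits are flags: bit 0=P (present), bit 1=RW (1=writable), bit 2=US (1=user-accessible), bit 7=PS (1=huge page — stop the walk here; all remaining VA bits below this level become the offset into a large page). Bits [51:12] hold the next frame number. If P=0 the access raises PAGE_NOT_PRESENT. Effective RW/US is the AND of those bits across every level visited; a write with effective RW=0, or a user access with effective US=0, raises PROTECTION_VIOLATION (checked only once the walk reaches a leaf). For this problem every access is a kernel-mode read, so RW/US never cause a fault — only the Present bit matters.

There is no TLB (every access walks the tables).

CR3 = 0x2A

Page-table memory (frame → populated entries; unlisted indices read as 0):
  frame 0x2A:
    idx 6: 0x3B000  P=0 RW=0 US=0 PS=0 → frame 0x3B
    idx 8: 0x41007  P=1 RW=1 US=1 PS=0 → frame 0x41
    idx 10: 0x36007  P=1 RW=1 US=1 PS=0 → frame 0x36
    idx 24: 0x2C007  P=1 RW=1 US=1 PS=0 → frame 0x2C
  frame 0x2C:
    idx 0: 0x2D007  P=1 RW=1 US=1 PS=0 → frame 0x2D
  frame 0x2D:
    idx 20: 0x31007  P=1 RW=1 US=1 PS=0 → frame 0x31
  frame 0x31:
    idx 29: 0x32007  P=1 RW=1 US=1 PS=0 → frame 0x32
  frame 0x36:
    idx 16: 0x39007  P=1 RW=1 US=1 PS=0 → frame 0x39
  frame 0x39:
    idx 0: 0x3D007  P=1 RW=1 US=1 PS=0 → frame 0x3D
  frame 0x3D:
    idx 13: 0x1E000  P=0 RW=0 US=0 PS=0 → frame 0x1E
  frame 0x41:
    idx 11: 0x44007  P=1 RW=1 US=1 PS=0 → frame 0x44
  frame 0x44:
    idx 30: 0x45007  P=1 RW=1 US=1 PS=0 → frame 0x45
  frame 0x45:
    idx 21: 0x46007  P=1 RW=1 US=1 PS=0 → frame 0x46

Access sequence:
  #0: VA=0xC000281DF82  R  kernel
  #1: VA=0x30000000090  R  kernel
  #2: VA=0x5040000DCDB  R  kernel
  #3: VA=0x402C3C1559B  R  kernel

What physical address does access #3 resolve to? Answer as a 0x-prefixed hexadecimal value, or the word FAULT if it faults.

Per-access translation:
#0 VA=0xC000281DF82 (r,kernel):
  lvl0: tbl 0x2A, slot 24 ⇒ 0x2C007 (P1/RW1/US1/PS0)
  lvl1: tbl 0x2C, slot 0 ⇒ 0x2D007 (P1/RW1/US1/PS0)
  lvl2: tbl 0x2D, slot 20 ⇒ 0x31007 (P1/RW1/US1/PS0)
  lvl3: tbl 0x31, slot 29 ⇒ 0x32007 (P1/RW1/US1/PS0)
  ⇒ phys 0x32F82  [4 reads]
#1 VA=0x30000000090 (r,kernel):
  lvl0: tbl 0x2A, slot 6 ⇒ 0x3B000 (P0/RW0/US0/PS0)
  ⇒ fault: PAGE_NOT_PRESENT  — 1 lookups
#2 VA=0x5040000DCDB (r,kernel):
  lvl0: tbl 0x2A, slot 10 ⇒ 0x36007 (P1/RW1/US1/PS0)
  lvl1: tbl 0x36, slot 16 ⇒ 0x39007 (P1/RW1/US1/PS0)
  lvl2: tbl 0x39, slot 0 ⇒ 0x3D007 (P1/RW1/US1/PS0)
  lvl3: tbl 0x3D, slot 13 ⇒ 0x1E000 (P0/RW0/US0/PS0)
  ⇒ fault: PAGE_NOT_PRESENT  — 4 lookups
#3 VA=0x402C3C1559B (r,kernel):
  lvl0: tbl 0x2A, slot 8 ⇒ 0x41007 (P1/RW1/US1/PS0)
  lvl1: tbl 0x41, slot 11 ⇒ 0x44007 (P1/RW1/US1/PS0)
  lvl2: tbl 0x44, slot 30 ⇒ 0x45007 (P1/RW1/US1/PS0)
  lvl3: tbl 0x45, slot 21 ⇒ 0x46007 (P1/RW1/US1/PS0)
  ⇒ phys 0x4659B  [4 reads]

Access #3 PA: 0x4659B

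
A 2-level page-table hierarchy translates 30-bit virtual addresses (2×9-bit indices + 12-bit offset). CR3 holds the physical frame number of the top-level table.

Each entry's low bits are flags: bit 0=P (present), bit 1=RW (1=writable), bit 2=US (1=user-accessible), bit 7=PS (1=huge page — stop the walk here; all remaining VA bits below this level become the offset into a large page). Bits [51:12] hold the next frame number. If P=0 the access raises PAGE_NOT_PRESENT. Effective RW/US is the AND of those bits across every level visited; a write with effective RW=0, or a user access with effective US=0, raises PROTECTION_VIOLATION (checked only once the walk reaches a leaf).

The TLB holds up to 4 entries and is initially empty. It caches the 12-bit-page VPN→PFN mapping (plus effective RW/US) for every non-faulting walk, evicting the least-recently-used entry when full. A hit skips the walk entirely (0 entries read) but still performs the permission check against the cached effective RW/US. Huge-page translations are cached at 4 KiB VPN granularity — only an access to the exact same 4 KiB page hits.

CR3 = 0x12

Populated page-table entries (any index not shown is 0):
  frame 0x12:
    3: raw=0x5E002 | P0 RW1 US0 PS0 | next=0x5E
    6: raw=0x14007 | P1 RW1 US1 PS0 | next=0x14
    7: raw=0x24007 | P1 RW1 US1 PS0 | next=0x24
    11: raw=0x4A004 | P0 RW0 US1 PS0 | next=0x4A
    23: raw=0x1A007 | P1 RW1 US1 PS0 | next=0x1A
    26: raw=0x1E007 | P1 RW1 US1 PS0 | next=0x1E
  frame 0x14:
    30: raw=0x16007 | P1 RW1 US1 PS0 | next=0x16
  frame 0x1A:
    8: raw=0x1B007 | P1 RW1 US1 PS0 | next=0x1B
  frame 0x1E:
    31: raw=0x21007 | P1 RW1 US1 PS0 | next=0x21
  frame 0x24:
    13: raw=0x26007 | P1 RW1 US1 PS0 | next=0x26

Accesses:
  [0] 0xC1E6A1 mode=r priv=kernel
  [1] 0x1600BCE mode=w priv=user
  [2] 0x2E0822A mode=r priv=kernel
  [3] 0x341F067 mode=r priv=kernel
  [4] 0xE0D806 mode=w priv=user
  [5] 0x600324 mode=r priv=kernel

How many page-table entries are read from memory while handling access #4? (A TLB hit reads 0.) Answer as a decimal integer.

Per-access translation:
#0 VA=0xC1E6A1 (r,kernel):
  [0] read 0x12 idx=6: raw=0x14007 flags P=1 W=1 U=1 S=0
  [1] read 0x14 idx=30: raw=0x16007 flags P=1 W=1 U=1 S=0
  ✓ 0x166A1  — 2 lookups
#1 VA=0x1600BCE (w,user):
  [0] read 0x12 idx=11: raw=0x4A004 flags P=0 W=0 U=1 S=0
  → PAGE_NOT_PRESENT  (1 entries read)
#2 VA=0x2E0822A (r,kernel):
  [0] read 0x12 idx=23: raw=0x1A007 flags P=1 W=1 U=1 S=0
  [1] read 0x1A idx=8: raw=0x1B007 flags P=1 W=1 U=1 S=0
  ✓ 0x1B22A  — 2 lookups
#3 VA=0x341F067 (r,kernel):
  [0] read 0x12 idx=26: raw=0x1E007 flags P=1 W=1 U=1 S=0
  [1] read 0x1E idx=31: raw=0x21007 flags P=1 W=1 U=1 S=0
  ✓ 0x21067  — 2 lookups
#4 VA=0xE0D806 (w,user):
  [0] read 0x12 idx=7: raw=0x24007 flags P=1 W=1 U=1 S=0
  [1] read 0x24 idx=13: raw=0x26007 flags P=1 W=1 U=1 S=0
  ✓ 0x26806  — 2 lookups
#5 VA=0x600324 (r,kernel):
  [0] read 0x12 idx=3: raw=0x5E002 flags P=0 W=1 U=0 S=0
  → PAGE_NOT_PRESENT  (1 entries read)

Entries read for #4: 2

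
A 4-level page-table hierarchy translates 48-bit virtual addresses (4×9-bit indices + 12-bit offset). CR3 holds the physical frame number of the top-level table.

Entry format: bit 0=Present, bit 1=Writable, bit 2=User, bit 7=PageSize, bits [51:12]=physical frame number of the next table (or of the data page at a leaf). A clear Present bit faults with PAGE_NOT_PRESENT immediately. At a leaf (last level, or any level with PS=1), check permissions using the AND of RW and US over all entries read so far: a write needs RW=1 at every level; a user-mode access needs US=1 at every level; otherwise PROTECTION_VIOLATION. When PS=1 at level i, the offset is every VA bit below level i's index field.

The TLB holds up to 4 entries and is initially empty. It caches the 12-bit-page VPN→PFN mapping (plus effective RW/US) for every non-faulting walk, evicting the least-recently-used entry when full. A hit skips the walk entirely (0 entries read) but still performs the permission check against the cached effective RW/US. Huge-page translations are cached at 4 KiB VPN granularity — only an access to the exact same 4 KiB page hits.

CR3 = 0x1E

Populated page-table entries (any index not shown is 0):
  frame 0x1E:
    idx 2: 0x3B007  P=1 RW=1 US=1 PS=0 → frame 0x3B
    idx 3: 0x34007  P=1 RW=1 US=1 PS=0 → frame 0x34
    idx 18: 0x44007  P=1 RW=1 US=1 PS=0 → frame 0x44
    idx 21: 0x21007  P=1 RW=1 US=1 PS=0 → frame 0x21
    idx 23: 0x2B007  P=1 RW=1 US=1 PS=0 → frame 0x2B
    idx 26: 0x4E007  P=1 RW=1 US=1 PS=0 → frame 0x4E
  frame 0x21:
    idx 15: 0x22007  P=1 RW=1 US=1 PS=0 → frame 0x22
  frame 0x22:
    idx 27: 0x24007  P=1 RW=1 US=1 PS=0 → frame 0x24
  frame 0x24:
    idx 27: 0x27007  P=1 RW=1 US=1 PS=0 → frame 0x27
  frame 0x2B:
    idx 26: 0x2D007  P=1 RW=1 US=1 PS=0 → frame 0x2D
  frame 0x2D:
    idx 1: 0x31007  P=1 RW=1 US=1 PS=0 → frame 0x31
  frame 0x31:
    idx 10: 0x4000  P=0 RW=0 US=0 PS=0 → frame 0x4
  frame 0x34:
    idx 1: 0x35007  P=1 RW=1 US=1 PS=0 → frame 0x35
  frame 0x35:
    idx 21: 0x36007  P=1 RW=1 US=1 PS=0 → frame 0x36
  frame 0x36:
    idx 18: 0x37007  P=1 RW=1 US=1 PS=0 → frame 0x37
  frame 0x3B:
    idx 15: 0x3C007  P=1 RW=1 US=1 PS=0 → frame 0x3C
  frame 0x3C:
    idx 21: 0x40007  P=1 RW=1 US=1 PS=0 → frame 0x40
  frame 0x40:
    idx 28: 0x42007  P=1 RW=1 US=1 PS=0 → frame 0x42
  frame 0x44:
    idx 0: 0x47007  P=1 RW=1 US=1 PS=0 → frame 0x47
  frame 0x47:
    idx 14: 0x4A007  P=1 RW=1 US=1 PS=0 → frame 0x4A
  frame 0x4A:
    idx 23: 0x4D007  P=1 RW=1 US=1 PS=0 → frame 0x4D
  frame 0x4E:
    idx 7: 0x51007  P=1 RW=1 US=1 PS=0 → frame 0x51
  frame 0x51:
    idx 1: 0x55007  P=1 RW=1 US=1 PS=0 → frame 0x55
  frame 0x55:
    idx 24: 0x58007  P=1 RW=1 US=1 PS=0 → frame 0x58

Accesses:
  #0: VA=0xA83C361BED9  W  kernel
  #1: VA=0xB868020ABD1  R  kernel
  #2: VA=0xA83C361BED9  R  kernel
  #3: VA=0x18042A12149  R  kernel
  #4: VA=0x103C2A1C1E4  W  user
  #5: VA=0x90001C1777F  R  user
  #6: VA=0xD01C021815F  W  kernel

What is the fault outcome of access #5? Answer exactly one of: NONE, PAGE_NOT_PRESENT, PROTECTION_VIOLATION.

Walk each access:
#0 VA=0xA83C361BED9 (w,kernel):
  L0 @0x1E[21] → 0x21007  P=1,RW=1,US=1,PS=0
  L1 @0x21[15] → 0x22007  P=1,RW=1,US=1,PS=0
  L2 @0x22[27] → 0x24007  P=1,RW=1,US=1,PS=0
  L3 @0x24[27] → 0x27007  P=1,RW=1,US=1,PS=0
  ⇒ phys 0x27ED9  [4 reads]
#1 VA=0xB868020ABD1 (r,kernel):
  L0 @0x1E[23] → 0x2B007  P=1,RW=1,US=1,PS=0
  L1 @0x2B[26] → 0x2D007  P=1,RW=1,US=1,PS=0
  L2 @0x2D[1] → 0x31007  P=1,RW=1,US=1,PS=0
  L3 @0x31[10] → 0x4000  P=0,RW=0,US=0,PS=0
  → PAGE_NOT_PRESENT  (4 entries read)
#2 VA=0xA83C361BED9 (r,kernel):
  TLB hit vpn=0xA83C361B → PA=0x27ED9
#3 VA=0x18042A12149 (r,kernel):
  L0 @0x1E[3] → 0x34007  P=1,RW=1,US=1,PS=0
  L1 @0x34[1] → 0x35007  P=1,RW=1,US=1,PS=0
  L2 @0x35[21] → 0x36007  P=1,RW=1,US=1,PS=0
  L3 @0x36[18] → 0x37007  P=1,RW=1,US=1,PS=0
  ⇒ phys 0x37149  [4 reads]
#4 VA=0x103C2A1C1E4 (w,user):
  L0 @0x1E[2] → 0x3B007  P=1,RW=1,US=1,PS=0
  L1 @0x3B[15] → 0x3C007  P=1,RW=1,US=1,PS=0
  L2 @0x3C[21] → 0x40007  P=1,RW=1,US=1,PS=0
  L3 @0x40[28] → 0x42007  P=1,RW=1,US=1,PS=0
  ⇒ phys 0x421E4  [4 reads]
#5 VA=0x90001C1777F (r,user):
  L0 @0x1E[18] → 0x44007  P=1,RW=1,US=1,PS=0
  L1 @0x44[0] → 0x47007  P=1,RW=1,US=1,PS=0
  L2 @0x47[14] → 0x4A007  P=1,RW=1,US=1,PS=0
  L3 @0x4A[23] → 0x4D007  P=1,RW=1,US=1,PS=0
  ⇒ phys 0x4D77F  [4 reads]
#6 VA=0xD01C021815F (w,kernel):
  L0 @0x1E[26] → 0x4E007  P=1,RW=1,US=1,PS=0
  L1 @0x4E[7] → 0x51007  P=1,RW=1,US=1,PS=0
  L2 @0x51[1] → 0x55007  P=1,RW=1,US=1,PS=0
  L3 @0x55[24] → 0x58007  P=1,RW=1,US=1,PS=0
  ⇒ phys 0x5815F  [4 reads]

Access #5 fault: NONE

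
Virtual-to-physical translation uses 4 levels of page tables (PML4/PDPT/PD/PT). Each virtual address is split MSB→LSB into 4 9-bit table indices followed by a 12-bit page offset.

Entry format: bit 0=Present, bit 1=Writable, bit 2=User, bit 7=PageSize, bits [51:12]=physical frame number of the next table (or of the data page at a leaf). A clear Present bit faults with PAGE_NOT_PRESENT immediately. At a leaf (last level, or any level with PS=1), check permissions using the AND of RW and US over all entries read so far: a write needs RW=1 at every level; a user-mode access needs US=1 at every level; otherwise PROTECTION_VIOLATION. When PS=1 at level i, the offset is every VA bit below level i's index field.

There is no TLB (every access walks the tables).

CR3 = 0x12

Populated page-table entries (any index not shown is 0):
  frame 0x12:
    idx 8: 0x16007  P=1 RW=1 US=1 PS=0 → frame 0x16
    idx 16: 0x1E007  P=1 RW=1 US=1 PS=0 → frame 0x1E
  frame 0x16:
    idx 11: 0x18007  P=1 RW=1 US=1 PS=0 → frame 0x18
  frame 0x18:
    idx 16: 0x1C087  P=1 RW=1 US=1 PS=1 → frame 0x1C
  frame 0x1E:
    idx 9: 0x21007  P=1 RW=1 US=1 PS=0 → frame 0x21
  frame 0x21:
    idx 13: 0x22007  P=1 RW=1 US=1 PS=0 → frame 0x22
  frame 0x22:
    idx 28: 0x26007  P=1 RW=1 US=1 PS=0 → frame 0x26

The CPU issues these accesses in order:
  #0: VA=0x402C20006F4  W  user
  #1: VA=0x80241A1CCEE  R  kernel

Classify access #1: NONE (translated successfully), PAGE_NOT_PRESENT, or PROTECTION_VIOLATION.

Per-access translation:
#0 VA=0x402C20006F4 (w,user):
  L0 @0x12[8] → 0x16007  P=1,RW=1,US=1,PS=0
  L1 @0x16[11] → 0x18007  P=1,RW=1,US=1,PS=0
  L2 @0x18[16] → 0x1C087  P=1,RW=1,US=1,PS=1
  ✓ 0x1C6F4 (huge @L2)  — 3 lookups
#1 VA=0x80241A1CCEE (r,kernel):
  L0 @0x12[16] → 0x1E007  P=1,RW=1,US=1,PS=0
  L1 @0x1E[9] → 0x21007  P=1,RW=1,US=1,PS=0
  L2 @0x21[13] → 0x22007  P=1,RW=1,US=1,PS=0
  L3 @0x22[28] → 0x26007  P=1,RW=1,US=1,PS=0
  ✓ 0x26CEE  — 4 lookups

Access #1 fault: NONE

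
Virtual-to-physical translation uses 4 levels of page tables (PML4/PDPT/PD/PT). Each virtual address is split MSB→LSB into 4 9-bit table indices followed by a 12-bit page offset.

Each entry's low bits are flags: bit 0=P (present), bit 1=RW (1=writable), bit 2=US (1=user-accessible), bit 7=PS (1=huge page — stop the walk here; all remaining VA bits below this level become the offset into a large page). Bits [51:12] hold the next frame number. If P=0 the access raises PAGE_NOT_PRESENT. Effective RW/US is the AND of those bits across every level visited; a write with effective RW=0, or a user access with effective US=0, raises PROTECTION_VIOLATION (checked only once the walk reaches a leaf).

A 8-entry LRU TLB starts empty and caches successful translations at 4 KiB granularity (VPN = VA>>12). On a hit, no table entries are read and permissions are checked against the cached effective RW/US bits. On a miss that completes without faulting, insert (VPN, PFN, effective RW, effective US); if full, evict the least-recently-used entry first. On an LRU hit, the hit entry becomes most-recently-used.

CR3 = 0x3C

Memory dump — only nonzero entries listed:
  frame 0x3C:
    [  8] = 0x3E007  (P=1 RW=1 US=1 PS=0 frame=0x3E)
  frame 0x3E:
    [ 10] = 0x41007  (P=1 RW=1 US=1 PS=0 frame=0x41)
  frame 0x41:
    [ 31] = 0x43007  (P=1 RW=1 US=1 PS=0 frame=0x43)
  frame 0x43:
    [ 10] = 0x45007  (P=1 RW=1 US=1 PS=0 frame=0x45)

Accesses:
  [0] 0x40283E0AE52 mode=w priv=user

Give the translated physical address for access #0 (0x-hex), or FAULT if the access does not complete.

Per-access translation:
#0 VA=0x40283E0AE52 (w,user):
  L0: frame=0x3C idx=8 entry=0x3E007 [P=1 RW=1 US=1 PS=0]
  L1: frame=0x3E idx=10 entry=0x41007 [P=1 RW=1 US=1 PS=0]
  L2: frame=0x41 idx=31 entry=0x43007 [P=1 RW=1 US=1 PS=0]
  L3: frame=0x43 idx=10 entry=0x45007 [P=1 RW=1 US=1 PS=0]
  → PA=0x45E52  (4 entries read)

Access #0 PA: 0x45E52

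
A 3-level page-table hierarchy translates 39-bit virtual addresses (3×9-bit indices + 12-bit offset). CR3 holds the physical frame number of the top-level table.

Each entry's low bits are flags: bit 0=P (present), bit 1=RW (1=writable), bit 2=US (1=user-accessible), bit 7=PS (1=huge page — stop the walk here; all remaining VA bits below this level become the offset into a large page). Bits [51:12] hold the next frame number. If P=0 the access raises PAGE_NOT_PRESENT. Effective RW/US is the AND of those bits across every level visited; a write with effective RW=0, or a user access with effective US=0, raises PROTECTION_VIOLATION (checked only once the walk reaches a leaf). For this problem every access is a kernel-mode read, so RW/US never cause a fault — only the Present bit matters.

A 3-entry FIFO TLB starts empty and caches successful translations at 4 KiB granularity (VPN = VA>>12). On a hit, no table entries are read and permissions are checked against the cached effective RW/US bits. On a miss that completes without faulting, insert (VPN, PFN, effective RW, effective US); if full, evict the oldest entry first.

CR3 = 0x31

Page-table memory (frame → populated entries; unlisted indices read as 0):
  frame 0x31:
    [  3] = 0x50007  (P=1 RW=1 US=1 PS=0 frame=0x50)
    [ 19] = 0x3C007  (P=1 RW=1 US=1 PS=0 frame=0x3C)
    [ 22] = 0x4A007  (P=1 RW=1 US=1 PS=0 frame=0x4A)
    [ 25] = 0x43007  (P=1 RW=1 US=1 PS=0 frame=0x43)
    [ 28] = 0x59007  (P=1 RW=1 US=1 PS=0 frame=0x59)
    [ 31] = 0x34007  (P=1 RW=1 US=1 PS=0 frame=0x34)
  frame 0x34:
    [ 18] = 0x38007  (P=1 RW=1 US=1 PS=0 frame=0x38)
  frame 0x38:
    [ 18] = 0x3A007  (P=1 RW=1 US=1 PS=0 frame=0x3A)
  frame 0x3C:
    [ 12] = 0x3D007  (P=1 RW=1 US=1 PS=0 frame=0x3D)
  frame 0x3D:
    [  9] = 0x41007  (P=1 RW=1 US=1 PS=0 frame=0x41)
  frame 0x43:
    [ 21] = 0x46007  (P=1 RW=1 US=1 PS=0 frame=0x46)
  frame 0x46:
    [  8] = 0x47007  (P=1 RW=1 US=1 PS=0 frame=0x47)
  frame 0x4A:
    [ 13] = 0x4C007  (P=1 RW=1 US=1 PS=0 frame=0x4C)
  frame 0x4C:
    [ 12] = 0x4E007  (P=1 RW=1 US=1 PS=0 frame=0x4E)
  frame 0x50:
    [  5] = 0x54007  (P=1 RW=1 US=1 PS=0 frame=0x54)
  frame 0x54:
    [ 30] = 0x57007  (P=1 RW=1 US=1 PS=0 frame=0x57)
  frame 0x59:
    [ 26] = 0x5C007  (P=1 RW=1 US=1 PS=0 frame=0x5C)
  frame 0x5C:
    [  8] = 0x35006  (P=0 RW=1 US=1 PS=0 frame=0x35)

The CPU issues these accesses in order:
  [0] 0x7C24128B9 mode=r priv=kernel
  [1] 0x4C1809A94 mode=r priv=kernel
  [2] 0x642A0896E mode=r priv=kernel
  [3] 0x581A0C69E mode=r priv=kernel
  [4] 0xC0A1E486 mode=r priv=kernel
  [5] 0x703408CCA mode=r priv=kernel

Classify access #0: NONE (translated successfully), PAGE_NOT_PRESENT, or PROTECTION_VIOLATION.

Walk each access:
#0 VA=0x7C24128B9 (r,kernel):
  L0: frame=0x31 idx=31 entry=0x34007 [P=1 RW=1 US=1 PS=0]
  L1: frame=0x34 idx=18 entry=0x38007 [P=1 RW=1 US=1 PS=0]
  L2: frame=0x38 idx=18 entry=0x3A007 [P=1 RW=1 US=1 PS=0]
  ✓ 0x3A8B9  — 3 lookups
#1 VA=0x4C1809A94 (r,kernel):
  L0: frame=0x31 idx=19 entry=0x3C007 [P=1 RW=1 US=1 PS=0]
  L1: frame=0x3C idx=12 entry=0x3D007 [P=1 RW=1 US=1 PS=0]
  L2: frame=0x3D idx=9 entry=0x41007 [P=1 RW=1 US=1 PS=0]
  ✓ 0x41A94  — 3 lookups
#2 VA=0x642A0896E (r,kernel):
  L0: frame=0x31 idx=25 entry=0x43007 [P=1 RW=1 US=1 PS=0]
  L1: frame=0x43 idx=21 entry=0x46007 [P=1 RW=1 US=1 PS=0]
  L2: frame=0x46 idx=8 entry=0x47007 [P=1 RW=1 US=1 PS=0]
  ✓ 0x4796E  — 3 lookups
#3 VA=0x581A0C69E (r,kernel):
  L0: frame=0x31 idx=22 entry=0x4A007 [P=1 RW=1 US=1 PS=0]
  L1: frame=0x4A idx=13 entry=0x4C007 [P=1 RW=1 US=1 PS=0]
  L2: frame=0x4C idx=12 entry=0x4E007 [P=1 RW=1 US=1 PS=0]
  ✓ 0x4E69E  — 3 lookups
#4 VA=0xC0A1E486 (r,kernel):
  L0: frame=0x31 idx=3 entry=0x50007 [P=1 RW=1 US=1 PS=0]
  L1: frame=0x50 idx=5 entry=0x54007 [P=1 RW=1 US=1 PS=0]
  L2: frame=0x54 idx=30 entry=0x57007 [P=1 RW=1 US=1 PS=0]
  ✓ 0x57486  — 3 lookups
#5 VA=0x703408CCA (r,kernel):
  L0: frame=0x31 idx=28 entry=0x59007 [P=1 RW=1 US=1 PS=0]
  L1: frame=0x59 idx=26 entry=0x5C007 [P=1 RW=1 US=1 PS=0]
  L2: frame=0x5C idx=8 entry=0x35006 [P=0 RW=1 US=1 PS=0]
  ✗ PAGE_NOT_PRESENT  [3 reads]

Access #0 fault: NONE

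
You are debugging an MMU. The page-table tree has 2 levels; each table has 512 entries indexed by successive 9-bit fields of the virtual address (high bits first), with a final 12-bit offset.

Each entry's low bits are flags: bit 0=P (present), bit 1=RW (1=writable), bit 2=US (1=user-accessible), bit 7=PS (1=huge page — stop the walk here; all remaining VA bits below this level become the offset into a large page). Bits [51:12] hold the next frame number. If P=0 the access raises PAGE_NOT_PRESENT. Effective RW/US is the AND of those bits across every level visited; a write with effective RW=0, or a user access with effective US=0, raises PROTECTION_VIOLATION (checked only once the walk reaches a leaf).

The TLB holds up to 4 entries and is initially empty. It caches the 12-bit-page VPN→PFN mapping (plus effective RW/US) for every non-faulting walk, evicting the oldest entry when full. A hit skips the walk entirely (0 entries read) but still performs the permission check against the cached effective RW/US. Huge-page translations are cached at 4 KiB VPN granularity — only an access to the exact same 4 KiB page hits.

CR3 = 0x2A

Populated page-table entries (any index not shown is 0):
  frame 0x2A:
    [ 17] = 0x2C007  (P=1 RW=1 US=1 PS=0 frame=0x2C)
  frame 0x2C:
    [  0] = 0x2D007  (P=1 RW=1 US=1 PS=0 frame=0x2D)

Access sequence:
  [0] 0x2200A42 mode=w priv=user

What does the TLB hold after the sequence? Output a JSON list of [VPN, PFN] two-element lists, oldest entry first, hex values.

Per-access translation:
#0 VA=0x2200A42 (w,user):
  L0: frame=0x2A idx=17 entry=0x2C007 [P=1 RW=1 US=1 PS=0]
  L1: frame=0x2C idx=0 entry=0x2D007 [P=1 RW=1 US=1 PS=0]
  → PA=0x2DA42  (2 entries read)

TLB: [["0x2200", "0x2D"]]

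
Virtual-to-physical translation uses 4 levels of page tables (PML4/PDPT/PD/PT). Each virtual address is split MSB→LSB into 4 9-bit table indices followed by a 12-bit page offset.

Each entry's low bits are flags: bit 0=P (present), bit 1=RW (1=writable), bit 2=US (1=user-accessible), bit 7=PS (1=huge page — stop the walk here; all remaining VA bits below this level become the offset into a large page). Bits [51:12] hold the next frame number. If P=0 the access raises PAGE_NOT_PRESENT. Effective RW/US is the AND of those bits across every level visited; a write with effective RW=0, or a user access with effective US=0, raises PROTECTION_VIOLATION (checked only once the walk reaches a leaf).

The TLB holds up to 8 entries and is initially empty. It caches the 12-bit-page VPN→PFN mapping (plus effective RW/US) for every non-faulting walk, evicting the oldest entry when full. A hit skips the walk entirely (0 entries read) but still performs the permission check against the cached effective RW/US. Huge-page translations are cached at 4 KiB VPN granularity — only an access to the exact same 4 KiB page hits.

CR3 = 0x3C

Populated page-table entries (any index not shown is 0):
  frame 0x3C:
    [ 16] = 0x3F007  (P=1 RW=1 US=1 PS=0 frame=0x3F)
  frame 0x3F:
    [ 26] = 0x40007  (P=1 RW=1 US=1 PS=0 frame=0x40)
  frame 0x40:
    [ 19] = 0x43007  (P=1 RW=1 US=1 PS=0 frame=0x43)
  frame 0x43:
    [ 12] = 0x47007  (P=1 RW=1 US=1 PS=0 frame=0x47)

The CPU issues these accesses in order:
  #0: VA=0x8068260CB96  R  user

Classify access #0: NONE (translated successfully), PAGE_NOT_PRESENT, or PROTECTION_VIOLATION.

Walk each access:
#0 VA=0x8068260CB96 (r,user):
  L0 @0x3C[16] → 0x3F007  P=1,RW=1,US=1,PS=0
  L1 @0x3F[26] → 0x40007  P=1,RW=1,US=1,PS=0
  L2 @0x40[19] → 0x43007  P=1,RW=1,US=1,PS=0
  L3 @0x43[12] → 0x47007  P=1,RW=1,US=1,PS=0
  ⇒ phys 0x47B96  [4 reads]

Access #0 fault: NONE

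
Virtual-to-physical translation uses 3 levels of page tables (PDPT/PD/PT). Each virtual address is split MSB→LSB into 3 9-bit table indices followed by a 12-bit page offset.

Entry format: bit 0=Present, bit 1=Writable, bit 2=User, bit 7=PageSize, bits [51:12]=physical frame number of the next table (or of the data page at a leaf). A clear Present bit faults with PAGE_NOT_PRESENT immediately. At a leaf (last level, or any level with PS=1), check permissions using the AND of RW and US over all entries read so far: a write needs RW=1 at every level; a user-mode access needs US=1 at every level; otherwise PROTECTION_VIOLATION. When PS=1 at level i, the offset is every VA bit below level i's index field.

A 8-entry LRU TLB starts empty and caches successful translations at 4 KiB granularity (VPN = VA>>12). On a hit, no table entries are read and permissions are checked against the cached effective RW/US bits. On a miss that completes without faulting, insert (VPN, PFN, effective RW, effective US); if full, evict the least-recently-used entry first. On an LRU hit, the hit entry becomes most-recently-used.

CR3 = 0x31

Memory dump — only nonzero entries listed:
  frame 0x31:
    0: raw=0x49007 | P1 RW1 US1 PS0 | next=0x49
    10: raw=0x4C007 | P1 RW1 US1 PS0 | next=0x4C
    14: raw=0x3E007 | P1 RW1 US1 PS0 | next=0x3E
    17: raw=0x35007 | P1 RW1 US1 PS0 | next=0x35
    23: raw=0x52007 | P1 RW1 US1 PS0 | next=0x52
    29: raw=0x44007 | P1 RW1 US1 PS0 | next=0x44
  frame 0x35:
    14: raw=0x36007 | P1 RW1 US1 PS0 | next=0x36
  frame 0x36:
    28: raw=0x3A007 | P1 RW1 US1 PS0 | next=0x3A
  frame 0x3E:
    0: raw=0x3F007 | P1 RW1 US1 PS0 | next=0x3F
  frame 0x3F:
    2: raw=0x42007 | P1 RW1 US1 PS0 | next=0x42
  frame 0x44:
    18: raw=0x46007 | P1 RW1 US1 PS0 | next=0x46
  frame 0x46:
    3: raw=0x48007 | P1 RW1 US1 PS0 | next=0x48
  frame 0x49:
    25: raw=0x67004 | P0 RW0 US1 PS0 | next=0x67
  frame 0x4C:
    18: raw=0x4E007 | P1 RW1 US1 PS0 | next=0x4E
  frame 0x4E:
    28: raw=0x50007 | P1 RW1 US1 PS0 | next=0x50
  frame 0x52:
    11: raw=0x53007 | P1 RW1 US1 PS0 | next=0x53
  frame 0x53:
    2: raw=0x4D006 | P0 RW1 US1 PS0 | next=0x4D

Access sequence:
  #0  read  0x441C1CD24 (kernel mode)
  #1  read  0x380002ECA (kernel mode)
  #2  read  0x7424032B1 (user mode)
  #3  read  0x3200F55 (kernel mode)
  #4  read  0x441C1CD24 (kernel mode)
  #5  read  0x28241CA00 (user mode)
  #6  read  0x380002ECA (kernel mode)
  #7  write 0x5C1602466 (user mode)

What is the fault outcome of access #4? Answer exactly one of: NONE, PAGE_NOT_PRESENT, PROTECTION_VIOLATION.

Trace:
#0 VA=0x441C1CD24 (r,kernel):
  [0] read 0x31 idx=17: raw=0x35007 flags P=1 W=1 U=1 S=0
  [1] read 0x35 idx=14: raw=0x36007 flags P=1 W=1 U=1 S=0
  [2] read 0x36 idx=28: raw=0x3A007 flags P=1 W=1 U=1 S=0
  ⇒ phys 0x3AD24  [3 reads]
#1 VA=0x380002ECA (r,kernel):
  [0] read 0x31 idx=14: raw=0x3E007 flags P=1 W=1 U=1 S=0
  [1] read 0x3E idx=0: raw=0x3F007 flags P=1 W=1 U=1 S=0
  [2] read 0x3F idx=2: raw=0x42007 flags P=1 W=1 U=1 S=0
  ⇒ phys 0x42ECA  [3 reads]
#2 VA=0x7424032B1 (r,user):
  [0] read 0x31 idx=29: raw=0x44007 flags P=1 W=1 U=1 S=0
  [1] read 0x44 idx=18: raw=0x46007 flags P=1 W=1 U=1 S=0
  [2] read 0x46 idx=3: raw=0x48007 flags P=1 W=1 U=1 S=0
  ⇒ phys 0x482B1  [3 reads]
#3 VA=0x3200F55 (r,kernel):
  [0] read 0x31 idx=0: raw=0x49007 flags P=1 W=1 U=1 S=0
  [1] read 0x49 idx=25: raw=0x67004 flags P=0 W=0 U=1 S=0
  ⇒ fault: PAGE_NOT_PRESENT  — 2 lookups
#4 VA=0x441C1CD24 (r,kernel):
  TLB hit vpn=0x441C1C → PA=0x3AD24
#5 VA=0x28241CA00 (r,user):
  [0] read 0x31 idx=10: raw=0x4C007 flags P=1 W=1 U=1 S=0
  [1] read 0x4C idx=18: raw=0x4E007 flags P=1 W=1 U=1 S=0
  [2] read 0x4E idx=28: raw=0x50007 flags P=1 W=1 U=1 S=0
  ⇒ phys 0x50A00  [3 reads]
#6 VA=0x380002ECA (r,kernel):
  TLB hit vpn=0x380002 → PA=0x42ECA
#7 VA=0x5C1602466 (w,user):
  [0] read 0x31 idx=23: raw=0x52007 flags P=1 W=1 U=1 S=0
  [1] read 0x52 idx=11: raw=0x53007 flags P=1 W=1 U=1 S=0
  [2] read 0x53 idx=2: raw=0x4D006 flags P=0 W=1 U=1 S=0
  ⇒ fault: PAGE_NOT_PRESENT  — 3 lookups

Access #4 fault: NONE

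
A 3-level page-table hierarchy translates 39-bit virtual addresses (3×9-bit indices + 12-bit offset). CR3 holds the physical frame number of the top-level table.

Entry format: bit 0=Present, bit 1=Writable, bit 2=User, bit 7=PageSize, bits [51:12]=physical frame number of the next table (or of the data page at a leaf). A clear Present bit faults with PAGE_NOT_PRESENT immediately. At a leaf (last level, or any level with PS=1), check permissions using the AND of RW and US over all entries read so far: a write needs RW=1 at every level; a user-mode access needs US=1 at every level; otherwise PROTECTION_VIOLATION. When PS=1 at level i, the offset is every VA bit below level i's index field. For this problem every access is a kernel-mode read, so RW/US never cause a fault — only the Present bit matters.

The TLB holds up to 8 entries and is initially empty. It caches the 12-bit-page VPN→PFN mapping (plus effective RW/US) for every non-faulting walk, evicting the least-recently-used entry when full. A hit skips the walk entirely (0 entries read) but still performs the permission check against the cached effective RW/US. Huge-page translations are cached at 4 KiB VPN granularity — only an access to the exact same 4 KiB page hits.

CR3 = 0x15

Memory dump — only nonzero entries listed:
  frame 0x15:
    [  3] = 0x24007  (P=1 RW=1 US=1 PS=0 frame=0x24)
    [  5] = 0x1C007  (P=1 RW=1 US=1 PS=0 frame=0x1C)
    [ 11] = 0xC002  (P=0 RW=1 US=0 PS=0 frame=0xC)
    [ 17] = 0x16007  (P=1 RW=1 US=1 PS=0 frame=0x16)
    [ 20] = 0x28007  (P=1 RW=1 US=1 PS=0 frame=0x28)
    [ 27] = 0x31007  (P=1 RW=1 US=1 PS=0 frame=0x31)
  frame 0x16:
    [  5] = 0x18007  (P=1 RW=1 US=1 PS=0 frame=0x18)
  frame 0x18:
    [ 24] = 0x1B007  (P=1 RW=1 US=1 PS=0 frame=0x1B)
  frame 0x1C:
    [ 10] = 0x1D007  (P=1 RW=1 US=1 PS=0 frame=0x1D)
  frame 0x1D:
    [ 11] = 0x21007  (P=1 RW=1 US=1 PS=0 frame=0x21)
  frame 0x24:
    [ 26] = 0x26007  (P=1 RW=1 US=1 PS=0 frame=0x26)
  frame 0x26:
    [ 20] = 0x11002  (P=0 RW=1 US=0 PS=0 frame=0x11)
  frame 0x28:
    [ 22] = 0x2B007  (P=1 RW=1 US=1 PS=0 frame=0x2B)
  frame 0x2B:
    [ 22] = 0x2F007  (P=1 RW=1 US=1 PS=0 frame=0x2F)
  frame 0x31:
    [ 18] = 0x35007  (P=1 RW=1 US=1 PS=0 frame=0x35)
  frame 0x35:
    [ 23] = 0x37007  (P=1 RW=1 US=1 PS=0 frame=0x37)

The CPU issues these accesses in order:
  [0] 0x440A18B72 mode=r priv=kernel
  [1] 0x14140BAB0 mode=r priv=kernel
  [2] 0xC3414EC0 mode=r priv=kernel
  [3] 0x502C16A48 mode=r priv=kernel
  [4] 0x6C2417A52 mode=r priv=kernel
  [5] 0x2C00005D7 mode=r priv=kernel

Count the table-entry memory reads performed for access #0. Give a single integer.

Walk each access:
#0 VA=0x440A18B72 (r,kernel):
  L0: frame=0x15 idx=17 entry=0x16007 [P=1 RW=1 US=1 PS=0]
  L1: frame=0x16 idx=5 entry=0x18007 [P=1 RW=1 US=1 PS=0]
  L2: frame=0x18 idx=24 entry=0x1B007 [P=1 RW=1 US=1 PS=0]
  → PA=0x1BB72  (3 entries read)
#1 VA=0x14140BAB0 (r,kernel):
  L0: frame=0x15 idx=5 entry=0x1C007 [P=1 RW=1 US=1 PS=0]
  L1: frame=0x1C idx=10 entry=0x1D007 [P=1 RW=1 US=1 PS=0]
  L2: frame=0x1D idx=11 entry=0x21007 [P=1 RW=1 US=1 PS=0]
  → PA=0x21AB0  (3 entries read)
#2 VA=0xC3414EC0 (r,kernel):
  L0: frame=0x15 idx=3 entry=0x24007 [P=1 RW=1 US=1 PS=0]
  L1: frame=0x24 idx=26 entry=0x26007 [P=1 RW=1 US=1 PS=0]
  L2: frame=0x26 idx=20 entry=0x11002 [P=0 RW=1 US=0 PS=0]
  ✗ PAGE_NOT_PRESENT  [3 reads]
#3 VA=0x502C16A48 (r,kernel):
  L0: frame=0x15 idx=20 entry=0x28007 [P=1 RW=1 US=1 PS=0]
  L1: frame=0x28 idx=22 entry=0x2B007 [P=1 RW=1 US=1 PS=0]
  L2: frame=0x2B idx=22 entry=0x2F007 [P=1 RW=1 US=1 PS=0]
  → PA=0x2FA48  (3 entries read)
#4 VA=0x6C2417A52 (r,kernel):
  L0: frame=0x15 idx=27 entry=0x31007 [P=1 RW=1 US=1 PS=0]
  L1: frame=0x31 idx=18 entry=0x35007 [P=1 RW=1 US=1 PS=0]
  L2: frame=0x35 idx=23 entry=0x37007 [P=1 RW=1 US=1 PS=0]
  → PA=0x37A52  (3 entries read)
#5 VA=0x2C00005D7 (r,kernel):
  L0: frame=0x15 idx=11 entry=0xC002 [P=0 RW=1 US=0 PS=0]
  ✗ PAGE_NOT_PRESENT  [1 reads]

Entries read for #0: 3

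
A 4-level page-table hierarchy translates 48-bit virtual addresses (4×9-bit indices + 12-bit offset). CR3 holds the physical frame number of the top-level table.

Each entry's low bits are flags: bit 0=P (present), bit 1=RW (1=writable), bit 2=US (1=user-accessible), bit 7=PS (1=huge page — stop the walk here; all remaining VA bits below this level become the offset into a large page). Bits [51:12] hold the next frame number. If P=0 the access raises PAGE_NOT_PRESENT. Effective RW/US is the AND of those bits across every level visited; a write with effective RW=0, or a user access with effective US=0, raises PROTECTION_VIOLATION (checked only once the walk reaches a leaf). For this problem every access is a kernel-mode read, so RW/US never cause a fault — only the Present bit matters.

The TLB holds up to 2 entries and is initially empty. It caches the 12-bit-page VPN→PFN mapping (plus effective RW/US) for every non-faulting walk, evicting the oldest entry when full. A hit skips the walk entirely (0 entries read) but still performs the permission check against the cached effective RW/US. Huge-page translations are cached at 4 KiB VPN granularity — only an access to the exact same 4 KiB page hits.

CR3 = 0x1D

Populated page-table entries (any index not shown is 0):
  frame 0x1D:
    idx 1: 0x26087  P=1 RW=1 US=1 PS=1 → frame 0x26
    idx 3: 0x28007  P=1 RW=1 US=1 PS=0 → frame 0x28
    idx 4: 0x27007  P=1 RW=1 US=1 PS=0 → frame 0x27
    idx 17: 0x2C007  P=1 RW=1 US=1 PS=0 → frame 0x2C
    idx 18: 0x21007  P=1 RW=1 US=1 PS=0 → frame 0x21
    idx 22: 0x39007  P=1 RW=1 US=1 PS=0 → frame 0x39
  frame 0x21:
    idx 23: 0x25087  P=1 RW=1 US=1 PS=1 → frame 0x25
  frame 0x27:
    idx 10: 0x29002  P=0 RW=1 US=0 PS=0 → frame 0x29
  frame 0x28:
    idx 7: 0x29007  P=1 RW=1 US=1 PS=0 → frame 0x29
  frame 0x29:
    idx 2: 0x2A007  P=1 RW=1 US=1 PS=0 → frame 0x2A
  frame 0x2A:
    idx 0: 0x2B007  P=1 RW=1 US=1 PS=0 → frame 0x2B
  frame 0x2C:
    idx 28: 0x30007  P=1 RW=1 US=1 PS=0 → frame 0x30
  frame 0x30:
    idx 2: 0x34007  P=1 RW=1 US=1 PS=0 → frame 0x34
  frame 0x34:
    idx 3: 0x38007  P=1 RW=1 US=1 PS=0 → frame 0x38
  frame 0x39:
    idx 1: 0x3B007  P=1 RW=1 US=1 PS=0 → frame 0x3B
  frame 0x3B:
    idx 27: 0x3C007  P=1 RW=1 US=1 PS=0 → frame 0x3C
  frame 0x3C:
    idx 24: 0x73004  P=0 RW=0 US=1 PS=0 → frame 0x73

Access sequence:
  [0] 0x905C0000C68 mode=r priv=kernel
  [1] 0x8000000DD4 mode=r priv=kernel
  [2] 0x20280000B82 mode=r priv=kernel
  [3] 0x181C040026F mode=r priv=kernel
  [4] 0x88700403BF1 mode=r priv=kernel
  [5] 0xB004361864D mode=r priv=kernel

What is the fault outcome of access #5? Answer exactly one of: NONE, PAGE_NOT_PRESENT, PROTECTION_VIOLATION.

Walk each access:
#0 VA=0x905C0000C68 (r,kernel):
  L0: frame=0x1D idx=18 entry=0x21007 [P=1 RW=1 US=1 PS=0]
  L1: frame=0x21 idx=23 entry=0x25087 [P=1 RW=1 US=1 PS=1]
  ✓ 0x25C68 (huge @L1)  — 2 lookups
#1 VA=0x8000000DD4 (r,kernel):
  L0: frame=0x1D idx=1 entry=0x26087 [P=1 RW=1 US=1 PS=1]
  ✓ 0x26DD4 (huge @L0)  — 1 lookups
#2 VA=0x20280000B82 (r,kernel):
  L0: frame=0x1D idx=4 entry=0x27007 [P=1 RW=1 US=1 PS=0]
  L1: frame=0x27 idx=10 entry=0x29002 [P=0 RW=1 US=0 PS=0]
  ✗ PAGE_NOT_PRESENT  [2 reads]
#3 VA=0x181C040026F (r,kernel):
  L0: frame=0x1D idx=3 entry=0x28007 [P=1 RW=1 US=1 PS=0]
  L1: frame=0x28 idx=7 entry=0x29007 [P=1 RW=1 US=1 PS=0]
  L2: frame=0x29 idx=2 entry=0x2A007 [P=1 RW=1 US=1 PS=0]
  L3: frame=0x2A idx=0 entry=0x2B007 [P=1 RW=1 US=1 PS=0]
  ✓ 0x2B26F  — 4 lookups
#4 VA=0x88700403BF1 (r,kernel):
  L0: frame=0x1D idx=17 entry=0x2C007 [P=1 RW=1 US=1 PS=0]
  L1: frame=0x2C idx=28 entry=0x30007 [P=1 RW=1 US=1 PS=0]
  L2: frame=0x30 idx=2 entry=0x34007 [P=1 RW=1 US=1 PS=0]
  L3: frame=0x34 idx=3 entry=0x38007 [P=1 RW=1 US=1 PS=0]
  ✓ 0x38BF1  — 4 lookups
#5 VA=0xB004361864D (r,kernel):
  L0: frame=0x1D idx=22 entry=0x39007 [P=1 RW=1 US=1 PS=0]
  L1: frame=0x39 idx=1 entry=0x3B007 [P=1 RW=1 US=1 PS=0]
  L2: frame=0x3B idx=27 entry=0x3C007 [P=1 RW=1 US=1 PS=0]
  L3: frame=0x3C idx=24 entry=0x73004 [P=0 RW=0 US=1 PS=0]
  ✗ PAGE_NOT_PRESENT  [4 reads]

Access #5 fault: PAGE_NOT_PRESENT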